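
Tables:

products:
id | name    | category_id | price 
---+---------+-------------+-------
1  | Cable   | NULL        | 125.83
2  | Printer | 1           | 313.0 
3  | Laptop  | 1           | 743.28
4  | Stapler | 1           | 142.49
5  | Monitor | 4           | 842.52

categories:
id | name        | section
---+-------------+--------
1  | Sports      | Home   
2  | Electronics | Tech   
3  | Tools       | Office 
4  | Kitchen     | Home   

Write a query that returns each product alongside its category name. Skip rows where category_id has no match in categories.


INNER JOIN keeps only products rows whose category_id matches an id in categories. Walk through each product:
  - product 1 (Cable): category_id=NULL, no match -> dropped
  - product 2 (Printer): category_id=1 -> matches Sports
  - product 3 (Laptop): category_id=1 -> matches Sports
  - product 4 (Stapler): category_id=1 -> matches Sports
  - product 5 (Monitor): category_id=4 -> matches Kitchen
So 1 of 5 rows is dropped.

SQL:
SELECT a.name, b.name AS category
FROM products a
INNER JOIN categories b ON a.category_id = b.id

Result:
name    | category
--------+---------
Printer | Sports  
Laptop  | Sports  
Stapler | Sports  
Monitor | Kitchen 


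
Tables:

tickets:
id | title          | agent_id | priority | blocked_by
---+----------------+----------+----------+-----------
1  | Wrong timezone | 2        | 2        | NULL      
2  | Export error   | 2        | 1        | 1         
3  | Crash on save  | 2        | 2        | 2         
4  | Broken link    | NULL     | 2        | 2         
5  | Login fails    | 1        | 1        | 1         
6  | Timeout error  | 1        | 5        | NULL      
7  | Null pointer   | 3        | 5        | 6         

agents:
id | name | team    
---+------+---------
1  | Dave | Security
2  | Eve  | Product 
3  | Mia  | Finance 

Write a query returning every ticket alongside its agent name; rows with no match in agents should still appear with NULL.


LEFT JOIN keeps every row from tickets (the left table); where agent_id has no match in agents, the agent columns become NULL. Walk through each ticket:
  - ticket 1 (Wrong timezone): agent_id=2 -> matches Eve
  - ticket 2 (Export error): agent_id=2 -> matches Eve
  - ticket 3 (Crash on save): agent_id=2 -> matches Eve
  - ticket 4 (Broken link): agent_id=NULL, no match -> kept with NULL
  - ticket 5 (Login fails): agent_id=1 -> matches Dave
  - ticket 6 (Timeout error): agent_id=1 -> matches Dave
  - ticket 7 (Null pointer): agent_id=3 -> matches Mia
All 7 rows appear; 1 has NULL agent.

SQL:
SELECT a.title, b.name AS agent
FROM tickets a
LEFT JOIN agents b ON a.agent_id = b.id

Result:
title          | agent
---------------+------
Wrong timezone | Eve  
Export error   | Eve  
Crash on save  | Eve  
Broken link    | NULL 
Login fails    | Dave 
Timeout error  | Dave 
Null pointer   | Mia  


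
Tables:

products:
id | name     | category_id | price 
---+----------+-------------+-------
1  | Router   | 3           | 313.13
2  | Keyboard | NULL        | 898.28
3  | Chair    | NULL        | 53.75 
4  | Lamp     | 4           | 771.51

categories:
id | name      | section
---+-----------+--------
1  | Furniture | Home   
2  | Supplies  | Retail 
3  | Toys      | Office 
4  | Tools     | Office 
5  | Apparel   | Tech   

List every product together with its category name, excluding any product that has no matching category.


INNER JOIN keeps only products rows whose category_id matches an id in categories. Walk through each product:
  - product 1 (Router): category_id=3 -> matches Toys
  - product 2 (Keyboard): category_id=NULL, no match -> dropped
  - product 3 (Chair): category_id=NULL, no match -> dropped
  - product 4 (Lamp): category_id=4 -> matches Tools
So 2 of 4 rows are dropped.

SQL:
SELECT a.name, b.name AS category
FROM products a
INNER JOIN categories b ON a.category_id = b.id

Result:
name   | category
-------+---------
Router | Toys    
Lamp   | Tools   


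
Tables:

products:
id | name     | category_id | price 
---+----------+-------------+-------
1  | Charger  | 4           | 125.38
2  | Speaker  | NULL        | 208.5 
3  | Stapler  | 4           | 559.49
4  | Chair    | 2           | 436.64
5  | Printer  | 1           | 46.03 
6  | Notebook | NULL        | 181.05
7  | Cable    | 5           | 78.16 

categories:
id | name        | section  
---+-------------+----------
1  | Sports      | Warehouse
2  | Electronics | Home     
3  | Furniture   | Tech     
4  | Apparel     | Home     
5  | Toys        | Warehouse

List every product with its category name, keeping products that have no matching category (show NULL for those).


LEFT JOIN keeps every row from products (the left table); where category_id has no match in categories, the category columns become NULL. Walk through each product:
  - product 1 (Charger): category_id=4 -> matches Apparel
  - product 2 (Speaker): category_id=NULL, no match -> kept with NULL
  - product 3 (Stapler): category_id=4 -> matches Apparel
  - product 4 (Chair): category_id=2 -> matches Electronics
  - product 5 (Printer): category_id=1 -> matches Sports
  - product 6 (Notebook): category_id=NULL, no match -> kept with NULL
  - product 7 (Cable): category_id=5 -> matches Toys
All 7 rows appear; 2 have NULL category.

SQL:
SELECT a.name, b.name AS category
FROM products a
LEFT JOIN categories b ON a.category_id = b.id

Result:
name     | category   
---------+------------
Charger  | Apparel    
Speaker  | NULL       
Stapler  | Apparel    
Chair    | Electronics
Printer  | Sports     
Notebook | NULL       
Cable    | Toys       


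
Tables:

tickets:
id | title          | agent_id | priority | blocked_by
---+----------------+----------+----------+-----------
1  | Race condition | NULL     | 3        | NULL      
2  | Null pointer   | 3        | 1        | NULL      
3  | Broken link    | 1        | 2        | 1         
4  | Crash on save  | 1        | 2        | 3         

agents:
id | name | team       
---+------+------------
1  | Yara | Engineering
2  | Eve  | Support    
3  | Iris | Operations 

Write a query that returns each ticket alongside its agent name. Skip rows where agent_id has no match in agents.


INNER JOIN keeps only tickets rows whose agent_id matches an id in agents. Walk through each ticket:
  - ticket 1 (Race condition): agent_id=NULL, no match -> dropped
  - ticket 2 (Null pointer): agent_id=3 -> matches Iris
  - ticket 3 (Broken link): agent_id=1 -> matches Yara
  - ticket 4 (Crash on save): agent_id=1 -> matches Yara
So 1 of 4 rows is dropped.

SQL:
SELECT a.title, b.name AS agent
FROM tickets a
INNER JOIN agents b ON a.agent_id = b.id

Result:
title         | agent
--------------+------
Null pointer  | Iris 
Broken link   | Yara 
Crash on save | Yara 


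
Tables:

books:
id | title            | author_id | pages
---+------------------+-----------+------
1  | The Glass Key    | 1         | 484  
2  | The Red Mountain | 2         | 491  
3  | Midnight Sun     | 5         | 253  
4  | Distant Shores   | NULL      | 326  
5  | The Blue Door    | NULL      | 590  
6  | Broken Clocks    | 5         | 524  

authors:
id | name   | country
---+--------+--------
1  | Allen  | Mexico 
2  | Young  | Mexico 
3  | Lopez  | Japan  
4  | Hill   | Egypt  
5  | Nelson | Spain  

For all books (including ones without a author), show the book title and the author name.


LEFT JOIN keeps every row from books (the left table); where author_id has no match in authors, the author columns become NULL. Walk through each book:
  - book 1 (The Glass Key): author_id=1 -> matches Allen
  - book 2 (The Red Mountain): author_id=2 -> matches Young
  - book 3 (Midnight Sun): author_id=5 -> matches Nelson
  - book 4 (Distant Shores): author_id=NULL, no match -> kept with NULL
  - book 5 (The Blue Door): author_id=NULL, no match -> kept with NULL
  - book 6 (Broken Clocks): author_id=5 -> matches Nelson
All 6 rows appear; 2 have NULL author.

SQL:
SELECT a.title, b.name AS author
FROM books a
LEFT JOIN authors b ON a.author_id = b.id

Result:
title            | author
-----------------+-------
The Glass Key    | Allen 
The Red Mountain | Young 
Midnight Sun     | Nelson
Distant Shores   | NULL  
The Blue Door    | NULL  
Broken Clocks    | Nelson


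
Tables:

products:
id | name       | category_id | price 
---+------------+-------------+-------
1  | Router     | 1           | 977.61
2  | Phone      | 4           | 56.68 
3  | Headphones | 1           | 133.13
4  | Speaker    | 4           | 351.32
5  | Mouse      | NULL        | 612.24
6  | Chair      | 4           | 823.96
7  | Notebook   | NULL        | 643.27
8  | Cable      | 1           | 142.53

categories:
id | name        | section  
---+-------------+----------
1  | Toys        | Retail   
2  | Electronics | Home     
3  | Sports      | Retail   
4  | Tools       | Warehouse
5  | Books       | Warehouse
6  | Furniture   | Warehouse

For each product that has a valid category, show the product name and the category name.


INNER JOIN keeps only products rows whose category_id matches an id in categories. Walk through each product:
  - product 1 (Router): category_id=1 -> matches Toys
  - product 2 (Phone): category_id=4 -> matches Tools
  - product 3 (Headphones): category_id=1 -> matches Toys
  - product 4 (Speaker): category_id=4 -> matches Tools
  - product 5 (Mouse): category_id=NULL, no match -> dropped
  - product 6 (Chair): category_id=4 -> matches Tools
  - product 7 (Notebook): category_id=NULL, no match -> dropped
  - product 8 (Cable): category_id=1 -> matches Toys
So 2 of 8 rows are dropped.

SQL:
SELECT a.name, b.name AS category
FROM products a
INNER JOIN categories b ON a.category_id = b.id

Result:
name       | category
-----------+---------
Router     | Toys    
Phone      | Tools   
Headphones | Toys    
Speaker    | Tools   
Chair      | Tools   
Cable      | Toys    


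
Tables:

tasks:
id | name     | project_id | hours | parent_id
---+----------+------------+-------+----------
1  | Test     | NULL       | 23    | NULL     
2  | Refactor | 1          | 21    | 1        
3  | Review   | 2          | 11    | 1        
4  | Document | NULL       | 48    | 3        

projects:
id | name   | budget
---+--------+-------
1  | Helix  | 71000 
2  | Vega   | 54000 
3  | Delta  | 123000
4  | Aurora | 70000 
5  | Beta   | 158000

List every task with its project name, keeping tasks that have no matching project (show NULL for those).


LEFT JOIN keeps every row from tasks (the left table); where project_id has no match in projects, the project columns become NULL. Walk through each task:
  - task 1 (Test): project_id=NULL, no match -> kept with NULL
  - task 2 (Refactor): project_id=1 -> matches Helix
  - task 3 (Review): project_id=2 -> matches Vega
  - task 4 (Document): project_id=NULL, no match -> kept with NULL
All 4 rows appear; 2 have NULL project.

SQL:
SELECT a.name, b.name AS project
FROM tasks a
LEFT JOIN projects b ON a.project_id = b.id

Result:
name     | project
---------+--------
Test     | NULL   
Refactor | Helix  
Review   | Vega   
Document | NULL   


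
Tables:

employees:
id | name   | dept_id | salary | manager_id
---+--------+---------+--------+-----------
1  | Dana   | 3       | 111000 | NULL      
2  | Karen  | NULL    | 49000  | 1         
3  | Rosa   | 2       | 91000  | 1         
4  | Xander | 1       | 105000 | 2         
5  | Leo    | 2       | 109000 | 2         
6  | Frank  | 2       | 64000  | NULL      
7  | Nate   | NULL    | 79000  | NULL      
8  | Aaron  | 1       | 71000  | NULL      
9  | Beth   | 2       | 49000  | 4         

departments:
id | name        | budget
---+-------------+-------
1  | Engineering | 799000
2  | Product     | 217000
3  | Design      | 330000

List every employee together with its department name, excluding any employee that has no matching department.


INNER JOIN keeps only employees rows whose dept_id matches an id in departments. Walk through each employee:
  - employee 1 (Dana): dept_id=3 -> matches Design
  - employee 2 (Karen): dept_id=NULL, no match -> dropped
  - employee 3 (Rosa): dept_id=2 -> matches Product
  - employee 4 (Xander): dept_id=1 -> matches Engineering
  - employee 5 (Leo): dept_id=2 -> matches Product
  - employee 6 (Frank): dept_id=2 -> matches Product
  - employee 7 (Nate): dept_id=NULL, no match -> dropped
  - employee 8 (Aaron): dept_id=1 -> matches Engineering
  - employee 9 (Beth): dept_id=2 -> matches Product
So 2 of 9 rows are dropped.

SQL:
SELECT a.name, b.name AS department
FROM employees a
INNER JOIN departments b ON a.dept_id = b.id

Result:
name   | department 
-------+------------
Dana   | Design     
Rosa   | Product    
Xander | Engineering
Leo    | Product    
Frank  | Product    
Aaron  | Engineering
Beth   | Product    


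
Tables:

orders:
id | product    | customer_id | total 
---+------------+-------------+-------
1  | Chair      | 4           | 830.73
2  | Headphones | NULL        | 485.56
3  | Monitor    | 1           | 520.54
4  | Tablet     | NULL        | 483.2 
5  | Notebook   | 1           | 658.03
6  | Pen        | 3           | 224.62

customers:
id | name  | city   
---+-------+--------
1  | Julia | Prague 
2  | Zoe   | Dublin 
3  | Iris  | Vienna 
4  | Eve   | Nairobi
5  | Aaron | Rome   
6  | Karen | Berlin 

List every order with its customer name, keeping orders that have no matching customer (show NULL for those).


LEFT JOIN keeps every row from orders (the left table); where customer_id has no match in customers, the customer columns become NULL. Walk through each order:
  - order 1 (Chair): customer_id=4 -> matches Eve
  - order 2 (Headphones): customer_id=NULL, no match -> kept with NULL
  - order 3 (Monitor): customer_id=1 -> matches Julia
  - order 4 (Tablet): customer_id=NULL, no match -> kept with NULL
  - order 5 (Notebook): customer_id=1 -> matches Julia
  - order 6 (Pen): customer_id=3 -> matches Iris
All 6 rows appear; 2 have NULL customer.

SQL:
SELECT a.product, b.name AS customer
FROM orders a
LEFT JOIN customers b ON a.customer_id = b.id

Result:
product    | customer
-----------+---------
Chair      | Eve     
Headphones | NULL    
Monitor    | Julia   
Tablet     | NULL    
Notebook   | Julia   
Pen        | Iris    


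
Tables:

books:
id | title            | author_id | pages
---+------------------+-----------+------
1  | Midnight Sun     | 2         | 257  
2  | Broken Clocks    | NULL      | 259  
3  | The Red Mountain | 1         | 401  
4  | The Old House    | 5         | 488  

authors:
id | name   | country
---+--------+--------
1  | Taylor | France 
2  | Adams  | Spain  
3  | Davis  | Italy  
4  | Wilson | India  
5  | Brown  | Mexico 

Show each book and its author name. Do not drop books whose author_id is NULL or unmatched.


LEFT JOIN keeps every row from books (the left table); where author_id has no match in authors, the author columns become NULL. Walk through each book:
  - book 1 (Midnight Sun): author_id=2 -> matches Adams
  - book 2 (Broken Clocks): author_id=NULL, no match -> kept with NULL
  - book 3 (The Red Mountain): author_id=1 -> matches Taylor
  - book 4 (The Old House): author_id=5 -> matches Brown
All 4 rows appear; 1 has NULL author.

SQL:
SELECT a.title, b.name AS author
FROM books a
LEFT JOIN authors b ON a.author_id = b.id

Result:
title            | author
-----------------+-------
Midnight Sun     | Adams 
Broken Clocks    | NULL  
The Red Mountain | Taylor
The Old House    | Brown 


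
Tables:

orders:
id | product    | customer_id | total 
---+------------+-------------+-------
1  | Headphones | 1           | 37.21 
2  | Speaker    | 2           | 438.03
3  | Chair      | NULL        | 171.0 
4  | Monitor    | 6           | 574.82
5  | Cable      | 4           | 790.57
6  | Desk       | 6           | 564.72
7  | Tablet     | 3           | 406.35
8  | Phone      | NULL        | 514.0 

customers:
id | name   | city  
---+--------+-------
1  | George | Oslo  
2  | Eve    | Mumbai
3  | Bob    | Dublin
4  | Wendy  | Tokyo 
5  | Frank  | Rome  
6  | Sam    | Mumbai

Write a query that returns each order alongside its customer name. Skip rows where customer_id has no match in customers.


INNER JOIN keeps only orders rows whose customer_id matches an id in customers. Walk through each order:
  - order 1 (Headphones): customer_id=1 -> matches George
  - order 2 (Speaker): customer_id=2 -> matches Eve
  - order 3 (Chair): customer_id=NULL, no match -> dropped
  - order 4 (Monitor): customer_id=6 -> matches Sam
  - order 5 (Cable): customer_id=4 -> matches Wendy
  - order 6 (Desk): customer_id=6 -> matches Sam
  - order 7 (Tablet): customer_id=3 -> matches Bob
  - order 8 (Phone): customer_id=NULL, no match -> dropped
So 2 of 8 rows are dropped.

SQL:
SELECT a.product, b.name AS customer
FROM orders a
INNER JOIN customers b ON a.customer_id = b.id

Result:
product    | customer
-----------+---------
Headphones | George  
Speaker    | Eve     
Monitor    | Sam     
Cable      | Wendy   
Desk       | Sam     
Tablet     | Bob     


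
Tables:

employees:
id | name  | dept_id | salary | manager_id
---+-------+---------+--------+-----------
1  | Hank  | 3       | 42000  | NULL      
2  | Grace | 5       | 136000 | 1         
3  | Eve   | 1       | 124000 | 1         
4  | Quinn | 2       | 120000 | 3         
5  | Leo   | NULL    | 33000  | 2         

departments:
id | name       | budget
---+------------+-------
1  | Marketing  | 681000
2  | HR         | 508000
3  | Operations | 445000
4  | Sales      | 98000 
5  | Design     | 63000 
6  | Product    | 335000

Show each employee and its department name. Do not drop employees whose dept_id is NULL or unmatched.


LEFT JOIN keeps every row from employees (the left table); where dept_id has no match in departments, the department columns become NULL. Walk through each employee:
  - employee 1 (Hank): dept_id=3 -> matches Operations
  - employee 2 (Grace): dept_id=5 -> matches Design
  - employee 3 (Eve): dept_id=1 -> matches Marketing
  - employee 4 (Quinn): dept_id=2 -> matches HR
  - employee 5 (Leo): dept_id=NULL, no match -> kept with NULL
All 5 rows appear; 1 has NULL department.

SQL:
SELECT a.name, b.name AS department
FROM employees a
LEFT JOIN departments b ON a.dept_id = b.id

Result:
name  | department
------+-----------
Hank  | Operations
Grace | Design    
Eve   | Marketing 
Quinn | HR        
Leo   | NULL      


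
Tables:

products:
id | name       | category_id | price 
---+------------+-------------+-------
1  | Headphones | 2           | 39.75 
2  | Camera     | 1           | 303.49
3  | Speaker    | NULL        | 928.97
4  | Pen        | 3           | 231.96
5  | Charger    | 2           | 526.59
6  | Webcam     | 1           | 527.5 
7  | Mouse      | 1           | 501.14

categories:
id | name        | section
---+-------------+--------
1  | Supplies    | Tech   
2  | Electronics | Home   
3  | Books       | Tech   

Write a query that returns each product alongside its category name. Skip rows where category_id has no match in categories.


INNER JOIN keeps only products rows whose category_id matches an id in categories. Walk through each product:
  - product 1 (Headphones): category_id=2 -> matches Electronics
  - product 2 (Camera): category_id=1 -> matches Supplies
  - product 3 (Speaker): category_id=NULL, no match -> dropped
  - product 4 (Pen): category_id=3 -> matches Books
  - product 5 (Charger): category_id=2 -> matches Electronics
  - product 6 (Webcam): category_id=1 -> matches Supplies
  - product 7 (Mouse): category_id=1 -> matches Supplies
So 1 of 7 rows is dropped.

SQL:
SELECT a.name, b.name AS category
FROM products a
INNER JOIN categories b ON a.category_id = b.id

Result:
name       | category   
-----------+------------
Headphones | Electronics
Camera     | Supplies   
Pen        | Books      
Charger    | Electronics
Webcam     | Supplies   
Mouse      | Supplies   


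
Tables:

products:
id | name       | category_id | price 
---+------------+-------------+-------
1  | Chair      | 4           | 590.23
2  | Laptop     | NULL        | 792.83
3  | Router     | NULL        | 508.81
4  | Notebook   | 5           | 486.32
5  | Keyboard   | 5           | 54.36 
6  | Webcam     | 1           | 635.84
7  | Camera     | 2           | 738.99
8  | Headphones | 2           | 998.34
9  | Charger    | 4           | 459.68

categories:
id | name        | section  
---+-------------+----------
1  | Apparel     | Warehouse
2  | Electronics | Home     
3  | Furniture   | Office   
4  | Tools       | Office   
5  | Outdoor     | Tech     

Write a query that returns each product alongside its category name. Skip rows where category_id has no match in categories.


INNER JOIN keeps only products rows whose category_id matches an id in categories. Walk through each product:
  - product 1 (Chair): category_id=4 -> matches Tools
  - product 2 (Laptop): category_id=NULL, no match -> dropped
  - product 3 (Router): category_id=NULL, no match -> dropped
  - product 4 (Notebook): category_id=5 -> matches Outdoor
  - product 5 (Keyboard): category_id=5 -> matches Outdoor
  - product 6 (Webcam): category_id=1 -> matches Apparel
  - product 7 (Camera): category_id=2 -> matches Electronics
  - product 8 (Headphones): category_id=2 -> matches Electronics
  - product 9 (Charger): category_id=4 -> matches Tools
So 2 of 9 rows are dropped.

SQL:
SELECT a.name, b.name AS category
FROM products a
INNER JOIN categories b ON a.category_id = b.id

Result:
name       | category   
-----------+------------
Chair      | Tools      
Notebook   | Outdoor    
Keyboard   | Outdoor    
Webcam     | Apparel    
Camera     | Electronics
Headphones | Electronics
Charger    | Tools      


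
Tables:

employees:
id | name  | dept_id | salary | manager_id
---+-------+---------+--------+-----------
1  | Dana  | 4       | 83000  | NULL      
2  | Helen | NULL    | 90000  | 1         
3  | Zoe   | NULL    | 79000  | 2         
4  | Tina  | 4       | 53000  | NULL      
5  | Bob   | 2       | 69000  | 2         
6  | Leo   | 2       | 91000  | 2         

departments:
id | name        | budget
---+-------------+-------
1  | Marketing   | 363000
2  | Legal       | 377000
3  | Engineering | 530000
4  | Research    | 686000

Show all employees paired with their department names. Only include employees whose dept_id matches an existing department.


INNER JOIN keeps only employees rows whose dept_id matches an id in departments. Walk through each employee:
  - employee 1 (Dana): dept_id=4 -> matches Research
  - employee 2 (Helen): dept_id=NULL, no match -> dropped
  - employee 3 (Zoe): dept_id=NULL, no match -> dropped
  - employee 4 (Tina): dept_id=4 -> matches Research
  - employee 5 (Bob): dept_id=2 -> matches Legal
  - employee 6 (Leo): dept_id=2 -> matches Legal
So 2 of 6 rows are dropped.

SQL:
SELECT a.name, b.name AS department
FROM employees a
INNER JOIN departments b ON a.dept_id = b.id

Result:
name | department
-----+-----------
Dana | Research  
Tina | Research  
Bob  | Legal     
Leo  | Legal     


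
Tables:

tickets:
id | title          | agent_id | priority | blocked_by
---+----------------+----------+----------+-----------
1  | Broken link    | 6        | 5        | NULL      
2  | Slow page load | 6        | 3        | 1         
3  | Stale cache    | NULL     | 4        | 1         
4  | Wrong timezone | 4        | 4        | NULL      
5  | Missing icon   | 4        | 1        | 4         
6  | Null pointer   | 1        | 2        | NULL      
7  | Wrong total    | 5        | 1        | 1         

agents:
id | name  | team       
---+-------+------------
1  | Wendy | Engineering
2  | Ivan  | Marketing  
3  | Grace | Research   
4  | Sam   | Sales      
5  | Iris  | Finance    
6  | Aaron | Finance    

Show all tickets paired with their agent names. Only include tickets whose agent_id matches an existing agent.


INNER JOIN keeps only tickets rows whose agent_id matches an id in agents. Walk through each ticket:
  - ticket 1 (Broken link): agent_id=6 -> matches Aaron
  - ticket 2 (Slow page load): agent_id=6 -> matches Aaron
  - ticket 3 (Stale cache): agent_id=NULL, no match -> dropped
  - ticket 4 (Wrong timezone): agent_id=4 -> matches Sam
  - ticket 5 (Missing icon): agent_id=4 -> matches Sam
  - ticket 6 (Null pointer): agent_id=1 -> matches Wendy
  - ticket 7 (Wrong total): agent_id=5 -> matches Iris
So 1 of 7 rows is dropped.

SQL:
SELECT a.title, b.name AS agent
FROM tickets a
INNER JOIN agents b ON a.agent_id = b.id

Result:
title          | agent
---------------+------
Broken link    | Aaron
Slow page load | Aaron
Wrong timezone | Sam  
Missing icon   | Sam  
Null pointer   | Wendy
Wrong total    | Iris 


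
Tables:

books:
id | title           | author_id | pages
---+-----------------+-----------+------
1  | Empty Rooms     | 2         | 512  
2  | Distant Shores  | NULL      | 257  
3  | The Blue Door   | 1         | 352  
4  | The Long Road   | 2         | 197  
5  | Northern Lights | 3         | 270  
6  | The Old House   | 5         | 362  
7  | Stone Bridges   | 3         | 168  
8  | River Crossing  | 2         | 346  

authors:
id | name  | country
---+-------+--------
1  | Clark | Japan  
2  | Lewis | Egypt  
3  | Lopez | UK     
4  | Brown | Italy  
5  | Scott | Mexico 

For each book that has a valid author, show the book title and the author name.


INNER JOIN keeps only books rows whose author_id matches an id in authors. Walk through each book:
  - book 1 (Empty Rooms): author_id=2 -> matches Lewis
  - book 2 (Distant Shores): author_id=NULL, no match -> dropped
  - book 3 (The Blue Door): author_id=1 -> matches Clark
  - book 4 (The Long Road): author_id=2 -> matches Lewis
  - book 5 (Northern Lights): author_id=3 -> matches Lopez
  - book 6 (The Old House): author_id=5 -> matches Scott
  - book 7 (Stone Bridges): author_id=3 -> matches Lopez
  - book 8 (River Crossing): author_id=2 -> matches Lewis
So 1 of 8 rows is dropped.

SQL:
SELECT a.title, b.name AS author
FROM books a
INNER JOIN authors b ON a.author_id = b.id

Result:
title           | author
----------------+-------
Empty Rooms     | Lewis 
The Blue Door   | Clark 
The Long Road   | Lewis 
Northern Lights | Lopez 
The Old House   | Scott 
Stone Bridges   | Lopez 
River Crossing  | Lewis 


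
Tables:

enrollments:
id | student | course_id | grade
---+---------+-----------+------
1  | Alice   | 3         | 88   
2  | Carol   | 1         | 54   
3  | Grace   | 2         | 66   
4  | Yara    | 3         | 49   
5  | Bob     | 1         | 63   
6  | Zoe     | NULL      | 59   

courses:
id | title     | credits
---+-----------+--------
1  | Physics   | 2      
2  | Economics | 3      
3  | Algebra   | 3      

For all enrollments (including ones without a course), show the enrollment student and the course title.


LEFT JOIN keeps every row from enrollments (the left table); where course_id has no match in courses, the course columns become NULL. Walk through each enrollment:
  - enrollment 1 (Alice): course_id=3 -> matches Algebra
  - enrollment 2 (Carol): course_id=1 -> matches Physics
  - enrollment 3 (Grace): course_id=2 -> matches Economics
  - enrollment 4 (Yara): course_id=3 -> matches Algebra
  - enrollment 5 (Bob): course_id=1 -> matches Physics
  - enrollment 6 (Zoe): course_id=NULL, no match -> kept with NULL
All 6 rows appear; 1 has NULL course.

SQL:
SELECT a.student, b.title AS course
FROM enrollments a
LEFT JOIN courses b ON a.course_id = b.id

Result:
student | course   
--------+----------
Alice   | Algebra  
Carol   | Physics  
Grace   | Economics
Yara    | Algebra  
Bob     | Physics  
Zoe     | NULL     


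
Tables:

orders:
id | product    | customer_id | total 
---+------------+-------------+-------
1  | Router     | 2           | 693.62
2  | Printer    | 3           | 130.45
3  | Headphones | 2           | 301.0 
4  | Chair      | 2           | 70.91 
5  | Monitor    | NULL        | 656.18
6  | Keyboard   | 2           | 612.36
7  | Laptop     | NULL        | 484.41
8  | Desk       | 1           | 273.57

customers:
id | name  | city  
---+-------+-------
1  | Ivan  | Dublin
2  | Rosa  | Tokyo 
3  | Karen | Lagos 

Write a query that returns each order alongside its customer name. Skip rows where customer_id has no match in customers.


INNER JOIN keeps only orders rows whose customer_id matches an id in customers. Walk through each order:
  - order 1 (Router): customer_id=2 -> matches Rosa
  - order 2 (Printer): customer_id=3 -> matches Karen
  - order 3 (Headphones): customer_id=2 -> matches Rosa
  - order 4 (Chair): customer_id=2 -> matches Rosa
  - order 5 (Monitor): customer_id=NULL, no match -> dropped
  - order 6 (Keyboard): customer_id=2 -> matches Rosa
  - order 7 (Laptop): customer_id=NULL, no match -> dropped
  - order 8 (Desk): customer_id=1 -> matches Ivan
So 2 of 8 rows are dropped.

SQL:
SELECT a.product, b.name AS customer
FROM orders a
INNER JOIN customers b ON a.customer_id = b.id

Result:
product    | customer
-----------+---------
Router     | Rosa    
Printer    | Karen   
Headphones | Rosa    
Chair      | Rosa    
Keyboard   | Rosa    
Desk       | Ivan    


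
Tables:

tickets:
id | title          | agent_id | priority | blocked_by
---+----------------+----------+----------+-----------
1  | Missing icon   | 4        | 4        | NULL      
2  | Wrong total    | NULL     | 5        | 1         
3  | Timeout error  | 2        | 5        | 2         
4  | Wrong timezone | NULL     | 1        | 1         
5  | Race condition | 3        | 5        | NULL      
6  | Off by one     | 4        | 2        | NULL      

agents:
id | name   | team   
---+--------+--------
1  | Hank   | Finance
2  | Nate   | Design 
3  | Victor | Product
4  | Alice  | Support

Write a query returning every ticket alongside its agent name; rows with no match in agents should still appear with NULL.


LEFT JOIN keeps every row from tickets (the left table); where agent_id has no match in agents, the agent columns become NULL. Walk through each ticket:
  - ticket 1 (Missing icon): agent_id=4 -> matches Alice
  - ticket 2 (Wrong total): agent_id=NULL, no match -> kept with NULL
  - ticket 3 (Timeout error): agent_id=2 -> matches Nate
  - ticket 4 (Wrong timezone): agent_id=NULL, no match -> kept with NULL
  - ticket 5 (Race condition): agent_id=3 -> matches Victor
  - ticket 6 (Off by one): agent_id=4 -> matches Alice
All 6 rows appear; 2 have NULL agent.

SQL:
SELECT a.title, b.name AS agent
FROM tickets a
LEFT JOIN agents b ON a.agent_id = b.id

Result:
title          | agent 
---------------+-------
Missing icon   | Alice 
Wrong total    | NULL  
Timeout error  | Nate  
Wrong timezone | NULL  
Race condition | Victor
Off by one     | Alice 


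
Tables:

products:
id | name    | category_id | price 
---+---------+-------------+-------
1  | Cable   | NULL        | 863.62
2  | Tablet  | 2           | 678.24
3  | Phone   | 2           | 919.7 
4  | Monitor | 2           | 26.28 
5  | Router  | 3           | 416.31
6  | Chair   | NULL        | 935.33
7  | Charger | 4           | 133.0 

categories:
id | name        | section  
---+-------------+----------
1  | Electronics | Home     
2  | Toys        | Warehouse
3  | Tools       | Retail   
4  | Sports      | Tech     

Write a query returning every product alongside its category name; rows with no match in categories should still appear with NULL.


LEFT JOIN keeps every row from products (the left table); where category_id has no match in categories, the category columns become NULL. Walk through each product:
  - product 1 (Cable): category_id=NULL, no match -> kept with NULL
  - product 2 (Tablet): category_id=2 -> matches Toys
  - product 3 (Phone): category_id=2 -> matches Toys
  - product 4 (Monitor): category_id=2 -> matches Toys
  - product 5 (Router): category_id=3 -> matches Tools
  - product 6 (Chair): category_id=NULL, no match -> kept with NULL
  - product 7 (Charger): category_id=4 -> matches Sports
All 7 rows appear; 2 have NULL category.

SQL:
SELECT a.name, b.name AS category
FROM products a
LEFT JOIN categories b ON a.category_id = b.id

Result:
name    | category
--------+---------
Cable   | NULL    
Tablet  | Toys    
Phone   | Toys    
Monitor | Toys    
Router  | Tools   
Chair   | NULL    
Charger | Sports  


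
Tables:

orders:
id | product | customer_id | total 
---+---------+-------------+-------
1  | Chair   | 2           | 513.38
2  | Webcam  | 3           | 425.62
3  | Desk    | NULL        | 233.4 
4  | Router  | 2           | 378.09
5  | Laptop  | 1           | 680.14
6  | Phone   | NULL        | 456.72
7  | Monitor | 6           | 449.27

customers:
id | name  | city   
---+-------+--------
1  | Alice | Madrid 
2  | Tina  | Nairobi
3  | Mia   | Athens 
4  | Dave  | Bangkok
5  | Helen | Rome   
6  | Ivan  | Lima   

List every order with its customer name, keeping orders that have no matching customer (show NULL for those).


LEFT JOIN keeps every row from orders (the left table); where customer_id has no match in customers, the customer columns become NULL. Walk through each order:
  - order 1 (Chair): customer_id=2 -> matches Tina
  - order 2 (Webcam): customer_id=3 -> matches Mia
  - order 3 (Desk): customer_id=NULL, no match -> kept with NULL
  - order 4 (Router): customer_id=2 -> matches Tina
  - order 5 (Laptop): customer_id=1 -> matches Alice
  - order 6 (Phone): customer_id=NULL, no match -> kept with NULL
  - order 7 (Monitor): customer_id=6 -> matches Ivan
All 7 rows appear; 2 have NULL customer.

SQL:
SELECT a.product, b.name AS customer
FROM orders a
LEFT JOIN customers b ON a.customer_id = b.id

Result:
product | customer
--------+---------
Chair   | Tina    
Webcam  | Mia     
Desk    | NULL    
Router  | Tina    
Laptop  | Alice   
Phone   | NULL    
Monitor | Ivan    


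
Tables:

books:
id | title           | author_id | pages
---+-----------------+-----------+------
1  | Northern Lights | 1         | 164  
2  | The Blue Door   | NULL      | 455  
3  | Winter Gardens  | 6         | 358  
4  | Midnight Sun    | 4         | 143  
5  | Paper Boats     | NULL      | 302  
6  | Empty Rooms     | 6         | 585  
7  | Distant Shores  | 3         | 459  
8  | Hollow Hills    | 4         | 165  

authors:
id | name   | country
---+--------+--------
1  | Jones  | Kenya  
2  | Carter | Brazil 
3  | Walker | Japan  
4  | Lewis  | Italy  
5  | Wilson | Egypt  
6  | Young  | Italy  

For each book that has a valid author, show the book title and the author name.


INNER JOIN keeps only books rows whose author_id matches an id in authors. Walk through each book:
  - book 1 (Northern Lights): author_id=1 -> matches Jones
  - book 2 (The Blue Door): author_id=NULL, no match -> dropped
  - book 3 (Winter Gardens): author_id=6 -> matches Young
  - book 4 (Midnight Sun): author_id=4 -> matches Lewis
  - book 5 (Paper Boats): author_id=NULL, no match -> dropped
  - book 6 (Empty Rooms): author_id=6 -> matches Young
  - book 7 (Distant Shores): author_id=3 -> matches Walker
  - book 8 (Hollow Hills): author_id=4 -> matches Lewis
So 2 of 8 rows are dropped.

SQL:
SELECT a.title, b.name AS author
FROM books a
INNER JOIN authors b ON a.author_id = b.id

Result:
title           | author
----------------+-------
Northern Lights | Jones 
Winter Gardens  | Young 
Midnight Sun    | Lewis 
Empty Rooms     | Young 
Distant Shores  | Walker
Hollow Hills    | Lewis 


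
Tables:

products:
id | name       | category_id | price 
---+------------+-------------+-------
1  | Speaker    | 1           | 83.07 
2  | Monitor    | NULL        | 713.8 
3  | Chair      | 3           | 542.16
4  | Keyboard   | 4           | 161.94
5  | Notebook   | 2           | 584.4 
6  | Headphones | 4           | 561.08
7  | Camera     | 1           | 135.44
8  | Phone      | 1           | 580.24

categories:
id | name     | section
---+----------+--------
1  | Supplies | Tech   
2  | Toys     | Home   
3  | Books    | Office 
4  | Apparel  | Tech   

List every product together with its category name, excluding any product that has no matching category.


INNER JOIN keeps only products rows whose category_id matches an id in categories. Walk through each product:
  - product 1 (Speaker): category_id=1 -> matches Supplies
  - product 2 (Monitor): category_id=NULL, no match -> dropped
  - product 3 (Chair): category_id=3 -> matches Books
  - product 4 (Keyboard): category_id=4 -> matches Apparel
  - product 5 (Notebook): category_id=2 -> matches Toys
  - product 6 (Headphones): category_id=4 -> matches Apparel
  - product 7 (Camera): category_id=1 -> matches Supplies
  - product 8 (Phone): category_id=1 -> matches Supplies
So 1 of 8 rows is dropped.

SQL:
SELECT a.name, b.name AS category
FROM products a
INNER JOIN categories b ON a.category_id = b.id

Result:
name       | category
-----------+---------
Speaker    | Supplies
Chair      | Books   
Keyboard   | Apparel 
Notebook   | Toys    
Headphones | Apparel 
Camera     | Supplies
Phone      | Supplies


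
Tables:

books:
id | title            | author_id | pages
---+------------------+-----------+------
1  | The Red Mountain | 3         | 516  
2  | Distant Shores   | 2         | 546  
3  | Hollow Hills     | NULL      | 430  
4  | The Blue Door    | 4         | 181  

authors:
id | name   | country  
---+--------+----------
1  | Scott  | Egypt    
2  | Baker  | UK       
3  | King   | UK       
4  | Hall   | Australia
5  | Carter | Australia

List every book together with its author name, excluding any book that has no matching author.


INNER JOIN keeps only books rows whose author_id matches an id in authors. Walk through each book:
  - book 1 (The Red Mountain): author_id=3 -> matches King
  - book 2 (Distant Shores): author_id=2 -> matches Baker
  - book 3 (Hollow Hills): author_id=NULL, no match -> dropped
  - book 4 (The Blue Door): author_id=4 -> matches Hall
So 1 of 4 rows is dropped.

SQL:
SELECT a.title, b.name AS author
FROM books a
INNER JOIN authors b ON a.author_id = b.id

Result:
title            | author
-----------------+-------
The Red Mountain | King  
Distant Shores   | Baker 
The Blue Door    | Hall  


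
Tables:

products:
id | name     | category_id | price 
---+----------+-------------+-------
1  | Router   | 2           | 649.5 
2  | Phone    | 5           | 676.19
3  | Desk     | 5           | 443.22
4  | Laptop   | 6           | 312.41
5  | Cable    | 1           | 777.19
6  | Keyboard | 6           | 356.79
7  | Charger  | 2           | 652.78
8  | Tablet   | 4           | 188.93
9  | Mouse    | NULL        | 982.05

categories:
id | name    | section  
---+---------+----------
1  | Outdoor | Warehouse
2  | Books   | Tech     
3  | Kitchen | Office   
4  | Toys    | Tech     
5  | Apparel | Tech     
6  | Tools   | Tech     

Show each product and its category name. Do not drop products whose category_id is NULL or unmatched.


LEFT JOIN keeps every row from products (the left table); where category_id has no match in categories, the category columns become NULL. Walk through each product:
  - product 1 (Router): category_id=2 -> matches Books
  - product 2 (Phone): category_id=5 -> matches Apparel
  - product 3 (Desk): category_id=5 -> matches Apparel
  - product 4 (Laptop): category_id=6 -> matches Tools
  - product 5 (Cable): category_id=1 -> matches Outdoor
  - product 6 (Keyboard): category_id=6 -> matches Tools
  - product 7 (Charger): category_id=2 -> matches Books
  - product 8 (Tablet): category_id=4 -> matches Toys
  - product 9 (Mouse): category_id=NULL, no match -> kept with NULL
All 9 rows appear; 1 has NULL category.

SQL:
SELECT a.name, b.name AS category
FROM products a
LEFT JOIN categories b ON a.category_id = b.id

Result:
name     | category
---------+---------
Router   | Books   
Phone    | Apparel 
Desk     | Apparel 
Laptop   | Tools   
Cable    | Outdoor 
Keyboard | Tools   
Charger  | Books   
Tablet   | Toys    
Mouse    | NULL    


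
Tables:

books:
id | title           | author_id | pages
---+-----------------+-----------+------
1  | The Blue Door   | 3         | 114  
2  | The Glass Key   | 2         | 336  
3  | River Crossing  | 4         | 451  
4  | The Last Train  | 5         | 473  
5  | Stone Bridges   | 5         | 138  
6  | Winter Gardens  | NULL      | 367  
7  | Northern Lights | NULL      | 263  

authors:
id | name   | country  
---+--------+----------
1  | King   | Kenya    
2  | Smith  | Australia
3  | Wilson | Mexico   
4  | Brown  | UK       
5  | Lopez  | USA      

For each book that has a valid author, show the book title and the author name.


INNER JOIN keeps only books rows whose author_id matches an id in authors. Walk through each book:
  - book 1 (The Blue Door): author_id=3 -> matches Wilson
  - book 2 (The Glass Key): author_id=2 -> matches Smith
  - book 3 (River Crossing): author_id=4 -> matches Brown
  - book 4 (The Last Train): author_id=5 -> matches Lopez
  - book 5 (Stone Bridges): author_id=5 -> matches Lopez
  - book 6 (Winter Gardens): author_id=NULL, no match -> dropped
  - book 7 (Northern Lights): author_id=NULL, no match -> dropped
So 2 of 7 rows are dropped.

SQL:
SELECT a.title, b.name AS author
FROM books a
INNER JOIN authors b ON a.author_id = b.id

Result:
title          | author
---------------+-------
The Blue Door  | Wilson
The Glass Key  | Smith 
River Crossing | Brown 
The Last Train | Lopez 
Stone Bridges  | Lopez 
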